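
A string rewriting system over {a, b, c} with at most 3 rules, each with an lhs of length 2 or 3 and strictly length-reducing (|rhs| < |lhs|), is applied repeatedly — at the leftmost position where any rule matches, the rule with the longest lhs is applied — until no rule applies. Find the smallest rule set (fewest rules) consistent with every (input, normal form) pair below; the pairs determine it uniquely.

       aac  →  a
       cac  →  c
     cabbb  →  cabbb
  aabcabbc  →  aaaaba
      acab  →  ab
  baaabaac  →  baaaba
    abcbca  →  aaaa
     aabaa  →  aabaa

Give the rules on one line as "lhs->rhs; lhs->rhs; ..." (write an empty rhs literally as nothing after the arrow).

ac->; bc->a

  | aac => a
  | cac => c
  | cabbb
  | aabcabbc => aaaabbc => aaaaba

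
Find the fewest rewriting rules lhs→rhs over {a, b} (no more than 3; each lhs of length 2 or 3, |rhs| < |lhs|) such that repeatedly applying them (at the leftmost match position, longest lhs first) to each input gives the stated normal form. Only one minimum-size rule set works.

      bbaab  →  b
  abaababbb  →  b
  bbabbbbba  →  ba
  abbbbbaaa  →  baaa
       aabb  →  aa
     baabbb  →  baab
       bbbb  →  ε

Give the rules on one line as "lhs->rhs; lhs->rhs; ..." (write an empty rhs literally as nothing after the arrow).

aba->ba; bb->; bba->bb

  | bbaab => bbab => bbb => b
  | abaababbb => baababbb => bababbb => bbabbb => bbbbb => bbb => b
  | bbabbbbba => bbbbbbba => bbbbba => bbba => ba
  | abbbbbaaa => abbbaaa => abaaa => baaa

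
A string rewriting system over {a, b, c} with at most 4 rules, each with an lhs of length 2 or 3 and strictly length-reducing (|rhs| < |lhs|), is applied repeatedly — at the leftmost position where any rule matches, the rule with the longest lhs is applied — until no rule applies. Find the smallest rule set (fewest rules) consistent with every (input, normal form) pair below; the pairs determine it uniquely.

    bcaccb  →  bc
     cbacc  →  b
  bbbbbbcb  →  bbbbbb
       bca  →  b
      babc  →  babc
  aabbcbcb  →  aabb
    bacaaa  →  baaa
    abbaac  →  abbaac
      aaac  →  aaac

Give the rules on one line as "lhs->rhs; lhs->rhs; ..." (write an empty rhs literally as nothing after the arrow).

  | bcaccb => bccb => bc
  | cbacc => acc => b
  | bbbbbbcb => bbbbbb
  | bca => b

acc->b; ca->; cb->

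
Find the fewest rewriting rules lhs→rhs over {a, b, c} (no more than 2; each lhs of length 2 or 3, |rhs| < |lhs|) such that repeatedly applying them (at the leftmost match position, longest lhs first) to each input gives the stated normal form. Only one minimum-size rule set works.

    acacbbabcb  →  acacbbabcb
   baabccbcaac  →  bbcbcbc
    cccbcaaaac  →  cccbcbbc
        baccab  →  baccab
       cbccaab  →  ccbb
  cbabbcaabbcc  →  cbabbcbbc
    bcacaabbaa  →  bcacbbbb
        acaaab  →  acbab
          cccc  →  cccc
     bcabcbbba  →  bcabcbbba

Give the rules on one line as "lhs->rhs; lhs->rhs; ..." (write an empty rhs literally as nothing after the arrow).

  | acacbbabcb
  | baabccbcaac => bbbccbcaac => bbcbcaac => bbcbcbc
  | cccbcaaaac => cccbcbaac => cccbcbbc
  | baccab

aa->b; bcc->c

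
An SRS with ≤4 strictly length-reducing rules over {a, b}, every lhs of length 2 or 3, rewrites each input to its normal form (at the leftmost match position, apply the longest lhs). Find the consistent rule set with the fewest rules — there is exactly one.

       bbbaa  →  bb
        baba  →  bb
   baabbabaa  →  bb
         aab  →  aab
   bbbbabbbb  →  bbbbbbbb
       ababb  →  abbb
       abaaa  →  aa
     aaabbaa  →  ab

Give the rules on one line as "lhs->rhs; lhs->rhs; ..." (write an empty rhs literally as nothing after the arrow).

aaa->a; ba->b; baa->

  | bbbaa => bb
  | baba => bba => bb
  | baabbabaa => bbabaa => bbbaa => bb
  | aab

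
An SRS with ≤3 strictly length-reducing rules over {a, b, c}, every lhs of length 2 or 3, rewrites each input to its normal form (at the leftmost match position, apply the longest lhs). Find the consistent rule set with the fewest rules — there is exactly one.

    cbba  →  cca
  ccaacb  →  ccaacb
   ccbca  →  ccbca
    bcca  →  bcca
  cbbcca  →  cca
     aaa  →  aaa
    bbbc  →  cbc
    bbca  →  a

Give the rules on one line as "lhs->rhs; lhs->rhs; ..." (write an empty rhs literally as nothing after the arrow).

  | cbba => cca
  | ccaacb
  | ccbca
  | bcca

bb->c; bbc->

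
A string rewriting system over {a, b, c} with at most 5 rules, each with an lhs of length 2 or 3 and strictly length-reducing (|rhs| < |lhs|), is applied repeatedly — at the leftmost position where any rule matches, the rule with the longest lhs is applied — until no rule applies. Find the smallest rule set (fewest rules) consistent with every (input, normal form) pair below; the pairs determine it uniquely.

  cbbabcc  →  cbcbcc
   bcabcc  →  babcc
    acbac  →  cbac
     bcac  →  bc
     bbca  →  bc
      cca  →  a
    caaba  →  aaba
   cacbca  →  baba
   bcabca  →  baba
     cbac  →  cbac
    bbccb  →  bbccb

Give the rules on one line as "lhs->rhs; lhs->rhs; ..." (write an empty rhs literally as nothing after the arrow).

acb->cb; bba->bc; ca->a; cac->ba

  | cbbabcc => cbcbcc
  | bcabcc => babcc
  | acbac => cbac
  | bcac => bba => bc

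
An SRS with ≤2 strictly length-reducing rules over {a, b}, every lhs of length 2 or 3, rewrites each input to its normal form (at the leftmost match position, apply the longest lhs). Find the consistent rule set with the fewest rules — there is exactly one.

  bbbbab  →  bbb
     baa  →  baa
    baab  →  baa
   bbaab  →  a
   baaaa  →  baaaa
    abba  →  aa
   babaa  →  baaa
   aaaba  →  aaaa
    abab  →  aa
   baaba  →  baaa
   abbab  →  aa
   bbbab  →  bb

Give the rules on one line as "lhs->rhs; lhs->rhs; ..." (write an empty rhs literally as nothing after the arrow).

ab->a; bba->

  | bbbbab => bbb
  | baa
  | baab => baa
  | bbaab => ab => a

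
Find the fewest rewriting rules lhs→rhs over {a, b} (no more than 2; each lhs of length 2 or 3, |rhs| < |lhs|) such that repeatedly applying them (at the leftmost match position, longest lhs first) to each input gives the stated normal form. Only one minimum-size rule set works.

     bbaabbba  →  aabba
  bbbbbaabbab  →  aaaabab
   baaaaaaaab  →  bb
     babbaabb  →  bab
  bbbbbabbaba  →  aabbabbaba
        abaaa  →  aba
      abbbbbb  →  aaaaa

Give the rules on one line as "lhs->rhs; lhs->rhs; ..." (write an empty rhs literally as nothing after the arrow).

  | bbaabbba => bbbbba => aabba
  | bbbbbaabbab => aabbaabbab => aabbbbab => aaaabab
  | baaaaaaaab => baaaaaab => baaaab => baab => bb
  | babbaabb => babbbb => baaab => bab

baa->b; bbb->aa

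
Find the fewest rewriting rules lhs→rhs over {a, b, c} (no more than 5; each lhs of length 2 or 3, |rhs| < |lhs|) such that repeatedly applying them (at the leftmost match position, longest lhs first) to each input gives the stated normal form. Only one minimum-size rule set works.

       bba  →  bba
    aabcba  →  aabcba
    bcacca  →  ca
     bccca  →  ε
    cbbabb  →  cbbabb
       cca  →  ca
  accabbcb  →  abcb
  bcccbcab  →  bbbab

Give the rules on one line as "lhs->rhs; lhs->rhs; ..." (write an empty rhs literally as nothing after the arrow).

  | bba
  | aabcba
  | bcacca => cca => ca
  | bccca => bcca => bca => ε

bca->; cab->; cbc->bb; cc->c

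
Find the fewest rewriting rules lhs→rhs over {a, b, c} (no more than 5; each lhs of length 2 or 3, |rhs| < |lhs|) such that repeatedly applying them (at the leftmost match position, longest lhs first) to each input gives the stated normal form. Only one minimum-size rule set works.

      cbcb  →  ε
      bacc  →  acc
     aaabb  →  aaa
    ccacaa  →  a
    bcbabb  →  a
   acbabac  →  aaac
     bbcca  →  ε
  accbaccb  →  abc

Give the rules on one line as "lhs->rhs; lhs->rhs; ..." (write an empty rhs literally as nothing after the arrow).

  | cbcb => cb => ε
  | bacc => acc
  | aaabb => aaa
  | ccacaa => cbcaa => caa => ba => a

ba->a; bb->; ca->b; cb->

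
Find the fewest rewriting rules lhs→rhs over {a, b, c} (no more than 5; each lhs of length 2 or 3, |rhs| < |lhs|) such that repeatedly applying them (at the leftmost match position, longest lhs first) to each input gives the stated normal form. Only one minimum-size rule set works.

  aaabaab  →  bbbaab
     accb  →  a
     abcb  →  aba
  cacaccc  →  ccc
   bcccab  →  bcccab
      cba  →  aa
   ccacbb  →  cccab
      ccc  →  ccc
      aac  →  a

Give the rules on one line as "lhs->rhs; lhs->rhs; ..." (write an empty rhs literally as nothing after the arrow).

aaa->bb; ac->; acb->ca; cb->a

  | aaabaab => bbbaab
  | accb => cb => a
  | abcb => aba
  | cacaccc => caccc => ccc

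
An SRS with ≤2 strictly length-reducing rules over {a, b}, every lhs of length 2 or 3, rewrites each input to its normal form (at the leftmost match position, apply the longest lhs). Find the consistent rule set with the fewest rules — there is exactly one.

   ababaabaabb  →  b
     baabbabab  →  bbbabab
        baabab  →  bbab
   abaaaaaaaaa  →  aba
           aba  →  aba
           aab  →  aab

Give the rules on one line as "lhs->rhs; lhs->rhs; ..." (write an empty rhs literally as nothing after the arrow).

  | ababaabaabb => ababbaabb => abaabb => abbb => b
  | baabbabab => bbbabab
  | baabab => bbab
  | abaaaaaaaaa => abaaaaaaa => abaaaaa => abaaa => aba

abb->; baa->b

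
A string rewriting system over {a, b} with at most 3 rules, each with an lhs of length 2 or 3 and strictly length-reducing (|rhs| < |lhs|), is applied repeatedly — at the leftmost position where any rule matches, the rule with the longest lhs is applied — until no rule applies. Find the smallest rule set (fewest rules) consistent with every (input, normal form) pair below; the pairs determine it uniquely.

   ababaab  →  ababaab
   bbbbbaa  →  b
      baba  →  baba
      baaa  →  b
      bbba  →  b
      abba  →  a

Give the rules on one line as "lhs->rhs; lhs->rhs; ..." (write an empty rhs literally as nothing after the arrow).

aaa->; bba->

  | ababaab
  | bbbbbaa => bbba => b
  | baba
  | baaa => b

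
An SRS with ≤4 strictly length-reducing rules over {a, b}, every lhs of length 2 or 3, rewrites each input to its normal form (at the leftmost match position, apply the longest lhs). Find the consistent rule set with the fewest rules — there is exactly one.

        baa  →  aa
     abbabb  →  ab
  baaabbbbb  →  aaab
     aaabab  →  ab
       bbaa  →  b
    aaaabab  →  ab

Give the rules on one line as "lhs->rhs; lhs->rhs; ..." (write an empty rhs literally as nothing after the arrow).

aba->ba; ba->a; bb->b; bba->bb

  | baa => aa
  | abbabb => abbbb => abbb => abb => ab
  | baaabbbbb => aaabbbbb => aaabbbb => aaabbb => aaabb => aaab
  | aaabab => aabab => abab => bab => ab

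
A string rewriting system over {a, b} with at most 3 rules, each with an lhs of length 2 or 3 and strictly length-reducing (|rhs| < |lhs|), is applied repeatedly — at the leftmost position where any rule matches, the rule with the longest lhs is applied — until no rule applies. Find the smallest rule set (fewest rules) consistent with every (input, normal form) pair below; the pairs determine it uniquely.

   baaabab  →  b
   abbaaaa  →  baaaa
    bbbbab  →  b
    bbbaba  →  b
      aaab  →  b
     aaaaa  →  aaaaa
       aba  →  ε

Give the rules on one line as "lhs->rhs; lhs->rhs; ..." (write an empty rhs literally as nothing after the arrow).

  | baaabab => baab => bab => bb => b
  | abbaaaa => bbaaaa => baaaa
  | bbbbab => bbbab => bbab => bab => bb => b
  | bbbaba => bbaba => baba => b

ab->b; aba->; bb->b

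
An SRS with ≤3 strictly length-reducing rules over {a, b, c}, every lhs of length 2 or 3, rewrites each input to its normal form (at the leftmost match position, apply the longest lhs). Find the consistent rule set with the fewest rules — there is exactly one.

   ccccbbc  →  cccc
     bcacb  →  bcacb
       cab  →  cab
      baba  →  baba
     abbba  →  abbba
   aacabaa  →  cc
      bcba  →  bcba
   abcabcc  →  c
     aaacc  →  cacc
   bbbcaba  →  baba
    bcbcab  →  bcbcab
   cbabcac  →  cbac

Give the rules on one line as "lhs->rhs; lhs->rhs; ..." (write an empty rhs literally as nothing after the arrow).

  | ccccbbc => cccc
  | bcacb
  | cab
  | baba

aa->c; abc->; bbc->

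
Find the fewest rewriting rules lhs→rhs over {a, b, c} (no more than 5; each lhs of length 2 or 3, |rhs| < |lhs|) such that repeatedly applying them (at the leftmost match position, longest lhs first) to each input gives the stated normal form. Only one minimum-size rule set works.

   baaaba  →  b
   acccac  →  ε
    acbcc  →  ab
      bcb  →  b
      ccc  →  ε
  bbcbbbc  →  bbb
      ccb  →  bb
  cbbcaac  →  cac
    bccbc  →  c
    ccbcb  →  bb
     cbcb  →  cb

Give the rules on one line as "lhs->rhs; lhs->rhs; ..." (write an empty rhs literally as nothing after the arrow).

aa->b; ba->; bc->; cc->b

  | baaaba => aaba => bba => b
  | acccac => abcac => aac => bc => ε
  | acbcc => acc => ab
  | bcb => b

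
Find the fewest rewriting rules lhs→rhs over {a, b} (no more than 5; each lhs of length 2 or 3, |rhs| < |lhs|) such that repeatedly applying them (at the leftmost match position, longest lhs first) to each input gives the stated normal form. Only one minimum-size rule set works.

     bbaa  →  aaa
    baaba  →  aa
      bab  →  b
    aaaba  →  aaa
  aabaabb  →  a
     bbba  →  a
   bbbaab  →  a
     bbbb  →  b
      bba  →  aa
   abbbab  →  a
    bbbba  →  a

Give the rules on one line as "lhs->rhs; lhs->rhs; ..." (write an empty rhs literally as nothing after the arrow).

  | bbaa => aaa
  | baaba => aaba => aa
  | bab => b
  | aaaba => aaa

ab->; ba->a; bab->b; bb->a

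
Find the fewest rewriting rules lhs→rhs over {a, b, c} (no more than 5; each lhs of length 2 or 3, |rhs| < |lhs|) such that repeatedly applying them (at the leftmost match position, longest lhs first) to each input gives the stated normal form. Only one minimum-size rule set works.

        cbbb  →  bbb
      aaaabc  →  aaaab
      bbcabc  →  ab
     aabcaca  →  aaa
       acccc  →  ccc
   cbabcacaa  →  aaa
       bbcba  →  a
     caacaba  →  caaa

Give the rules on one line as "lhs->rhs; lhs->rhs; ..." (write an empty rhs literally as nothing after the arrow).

ac->; ba->a; bc->b; cb->b

  | cbbb => bbb
  | aaaabc => aaaab
  | bbcabc => bbabc => babc => abc => ab
  | aabcaca => aabaca => aaaca => aaa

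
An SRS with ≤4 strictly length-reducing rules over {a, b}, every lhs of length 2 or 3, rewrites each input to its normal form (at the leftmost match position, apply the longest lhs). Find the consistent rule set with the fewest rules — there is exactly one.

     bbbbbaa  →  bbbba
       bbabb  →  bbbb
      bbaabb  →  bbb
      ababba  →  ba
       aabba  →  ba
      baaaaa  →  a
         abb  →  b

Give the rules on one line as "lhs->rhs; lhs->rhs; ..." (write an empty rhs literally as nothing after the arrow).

  | bbbbbaa => bbbba
  | bbabb => bbbb
  | bbaabb => babb => bbb
  | ababba => abba => ba

aa->a; ab->; baa->a; bab->bb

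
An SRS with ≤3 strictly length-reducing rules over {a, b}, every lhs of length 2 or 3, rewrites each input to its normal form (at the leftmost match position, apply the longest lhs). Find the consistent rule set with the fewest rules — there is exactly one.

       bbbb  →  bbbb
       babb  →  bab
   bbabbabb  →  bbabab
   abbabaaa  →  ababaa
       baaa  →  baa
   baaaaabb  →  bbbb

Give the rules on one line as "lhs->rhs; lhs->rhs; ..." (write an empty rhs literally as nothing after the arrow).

  | bbbb
  | babb => bab
  | bbabbabb => bbababb => bbabab
  | abbabaaa => ababaaa => ababaa

aaa->aa; aab->bb; abb->ab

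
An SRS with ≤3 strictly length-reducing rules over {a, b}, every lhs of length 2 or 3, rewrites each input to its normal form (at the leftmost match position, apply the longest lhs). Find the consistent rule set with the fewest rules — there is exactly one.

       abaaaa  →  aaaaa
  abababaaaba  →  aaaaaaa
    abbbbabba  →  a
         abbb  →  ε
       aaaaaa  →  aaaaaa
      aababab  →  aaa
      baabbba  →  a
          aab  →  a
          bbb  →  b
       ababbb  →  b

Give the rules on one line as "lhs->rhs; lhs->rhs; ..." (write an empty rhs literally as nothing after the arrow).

ab->; aba->aa; bb->

  | abaaaa => aaaaa
  | abababaaaba => aababaaaba => aaabaaaba => aaaaaaba => aaaaaaa
  | abbbbabba => bbbabba => babba => bba => a
  | abbb => bb => ε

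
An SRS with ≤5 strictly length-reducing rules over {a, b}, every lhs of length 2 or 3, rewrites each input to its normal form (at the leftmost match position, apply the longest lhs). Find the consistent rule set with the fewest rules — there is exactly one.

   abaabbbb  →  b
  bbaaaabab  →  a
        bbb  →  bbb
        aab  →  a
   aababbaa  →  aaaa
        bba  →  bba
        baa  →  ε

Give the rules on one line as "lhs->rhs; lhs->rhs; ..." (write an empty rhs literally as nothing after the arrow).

ab->; aba->aa; baa->; bab->a

  | abaabbbb => aaabbbb => aabbb => abb => b
  | bbaaaabab => baabab => bab => a
  | bbb
  | aab => a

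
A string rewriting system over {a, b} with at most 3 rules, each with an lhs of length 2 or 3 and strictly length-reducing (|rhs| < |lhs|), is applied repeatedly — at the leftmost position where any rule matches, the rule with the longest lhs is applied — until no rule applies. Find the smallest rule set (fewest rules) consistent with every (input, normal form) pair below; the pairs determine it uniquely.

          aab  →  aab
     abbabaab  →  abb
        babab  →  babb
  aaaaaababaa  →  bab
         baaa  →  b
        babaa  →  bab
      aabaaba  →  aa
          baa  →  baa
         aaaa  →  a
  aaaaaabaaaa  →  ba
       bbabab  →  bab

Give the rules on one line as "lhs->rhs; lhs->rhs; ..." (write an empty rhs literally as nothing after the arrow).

aaa->; aba->ab; bba->

  | aab
  | abbabaab => abaab => abab => abb
  | babab => babb
  | aaaaaababaa => aaababaa => babaa => baba => bab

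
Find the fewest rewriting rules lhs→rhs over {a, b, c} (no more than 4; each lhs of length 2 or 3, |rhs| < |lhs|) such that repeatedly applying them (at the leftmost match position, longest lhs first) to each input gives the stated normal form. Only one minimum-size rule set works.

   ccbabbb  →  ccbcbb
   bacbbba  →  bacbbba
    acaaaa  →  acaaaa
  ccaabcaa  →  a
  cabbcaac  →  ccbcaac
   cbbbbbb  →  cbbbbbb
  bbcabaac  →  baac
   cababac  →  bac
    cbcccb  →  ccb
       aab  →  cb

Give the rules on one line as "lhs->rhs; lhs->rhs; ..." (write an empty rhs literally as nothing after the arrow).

  | ccbabbb => ccbcbb
  | bacbbba
  | acaaaa
  | ccaabcaa => abcaa => ccaa => a

aab->cb; ab->c; bcc->; cca->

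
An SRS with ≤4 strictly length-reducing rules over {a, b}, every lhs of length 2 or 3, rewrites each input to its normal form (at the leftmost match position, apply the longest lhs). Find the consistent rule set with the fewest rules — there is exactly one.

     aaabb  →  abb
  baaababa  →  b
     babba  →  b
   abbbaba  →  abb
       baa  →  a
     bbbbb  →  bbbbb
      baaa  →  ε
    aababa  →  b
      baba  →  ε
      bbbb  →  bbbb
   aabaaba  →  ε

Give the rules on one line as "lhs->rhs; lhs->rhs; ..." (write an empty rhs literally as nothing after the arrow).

aa->; aab->bb; ba->

  | aaabb => abb
  | baaababa => aababa => bbaba => bba => b
  | babba => bba => b
  | abbbaba => abbba => abb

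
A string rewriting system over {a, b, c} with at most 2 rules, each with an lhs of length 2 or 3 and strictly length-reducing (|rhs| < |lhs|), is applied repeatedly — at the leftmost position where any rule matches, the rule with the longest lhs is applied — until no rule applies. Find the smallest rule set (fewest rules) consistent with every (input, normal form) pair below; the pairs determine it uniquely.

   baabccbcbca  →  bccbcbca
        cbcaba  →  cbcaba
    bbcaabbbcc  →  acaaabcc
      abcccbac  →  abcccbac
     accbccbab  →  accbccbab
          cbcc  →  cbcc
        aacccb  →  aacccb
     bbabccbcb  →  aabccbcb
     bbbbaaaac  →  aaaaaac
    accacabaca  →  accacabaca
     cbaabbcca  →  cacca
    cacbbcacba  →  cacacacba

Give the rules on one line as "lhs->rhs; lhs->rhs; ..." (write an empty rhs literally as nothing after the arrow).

baa->; bb->a

  | baabccbcbca => bccbcbca
  | cbcaba
  | bbcaabbbcc => acaabbbcc => acaaabcc
  | abcccbac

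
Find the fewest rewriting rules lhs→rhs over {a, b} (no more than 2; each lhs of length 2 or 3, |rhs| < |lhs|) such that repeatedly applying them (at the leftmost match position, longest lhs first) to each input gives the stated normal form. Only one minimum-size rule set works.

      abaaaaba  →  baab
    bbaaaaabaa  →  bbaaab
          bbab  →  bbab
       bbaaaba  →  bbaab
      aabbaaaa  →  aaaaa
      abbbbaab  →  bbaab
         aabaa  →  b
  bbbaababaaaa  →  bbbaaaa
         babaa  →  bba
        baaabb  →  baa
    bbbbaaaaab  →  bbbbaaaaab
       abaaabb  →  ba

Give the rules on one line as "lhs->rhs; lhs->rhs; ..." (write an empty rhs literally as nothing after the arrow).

aba->b; abb->

  | abaaaaba => baaaba => baab
  | bbaaaaabaa => bbaaaaba => bbaaab
  | bbab
  | bbaaaba => bbaab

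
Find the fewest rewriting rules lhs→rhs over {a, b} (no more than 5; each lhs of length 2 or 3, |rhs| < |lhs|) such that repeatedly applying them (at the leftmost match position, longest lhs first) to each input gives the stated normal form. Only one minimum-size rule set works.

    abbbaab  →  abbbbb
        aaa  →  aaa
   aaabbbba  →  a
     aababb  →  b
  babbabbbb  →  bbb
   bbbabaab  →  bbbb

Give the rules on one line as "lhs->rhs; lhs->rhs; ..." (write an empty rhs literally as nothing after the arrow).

  | abbbaab => abbbbb
  | aaa
  | aaabbbba => aaabbba => aaabba => aaaba => aaba => aba => ba => a
  | aababb => ababb => babb => b

aba->ba; ba->a; baa->bb; bab->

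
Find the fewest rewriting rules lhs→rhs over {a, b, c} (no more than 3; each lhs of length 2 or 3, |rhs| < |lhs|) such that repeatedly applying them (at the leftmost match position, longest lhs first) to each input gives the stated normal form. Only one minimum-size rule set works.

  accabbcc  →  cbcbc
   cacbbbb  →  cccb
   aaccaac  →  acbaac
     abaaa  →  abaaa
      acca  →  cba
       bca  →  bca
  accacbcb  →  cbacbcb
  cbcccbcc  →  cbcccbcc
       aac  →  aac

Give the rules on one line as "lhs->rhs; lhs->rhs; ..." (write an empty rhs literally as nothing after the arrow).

acc->cb; bb->c

  | accabbcc => cbabbcc => cbaccc => cbcbc
  | cacbbbb => caccbb => ccbbb => cccb
  | aaccaac => acbaac
  | abaaa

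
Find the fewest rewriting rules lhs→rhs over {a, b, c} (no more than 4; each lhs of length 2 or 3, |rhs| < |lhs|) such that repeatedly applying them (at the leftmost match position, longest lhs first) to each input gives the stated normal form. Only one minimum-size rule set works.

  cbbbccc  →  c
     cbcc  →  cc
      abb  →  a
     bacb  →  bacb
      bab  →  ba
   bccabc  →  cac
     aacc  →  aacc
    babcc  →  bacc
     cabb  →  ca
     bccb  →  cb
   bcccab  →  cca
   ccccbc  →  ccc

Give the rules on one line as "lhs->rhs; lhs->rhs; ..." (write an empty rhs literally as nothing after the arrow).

  | cbbbccc => cbbcc => cbc => c
  | cbcc => cc
  | abb => ab => a
  | bacb

ab->a; bc->; ccb->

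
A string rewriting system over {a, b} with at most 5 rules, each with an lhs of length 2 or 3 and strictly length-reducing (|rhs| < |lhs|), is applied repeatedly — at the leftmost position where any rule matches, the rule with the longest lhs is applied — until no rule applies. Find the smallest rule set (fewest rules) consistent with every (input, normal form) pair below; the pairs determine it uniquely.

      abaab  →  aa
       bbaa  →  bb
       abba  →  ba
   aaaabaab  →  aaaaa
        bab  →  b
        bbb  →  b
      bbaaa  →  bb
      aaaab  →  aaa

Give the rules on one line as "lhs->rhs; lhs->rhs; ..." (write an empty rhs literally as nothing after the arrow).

ab->; aba->aa; bba->bb; bbb->b

  | abaab => aaab => aa
  | bbaa => bba => bb
  | abba => ba
  | aaaabaab => aaaaaab => aaaaa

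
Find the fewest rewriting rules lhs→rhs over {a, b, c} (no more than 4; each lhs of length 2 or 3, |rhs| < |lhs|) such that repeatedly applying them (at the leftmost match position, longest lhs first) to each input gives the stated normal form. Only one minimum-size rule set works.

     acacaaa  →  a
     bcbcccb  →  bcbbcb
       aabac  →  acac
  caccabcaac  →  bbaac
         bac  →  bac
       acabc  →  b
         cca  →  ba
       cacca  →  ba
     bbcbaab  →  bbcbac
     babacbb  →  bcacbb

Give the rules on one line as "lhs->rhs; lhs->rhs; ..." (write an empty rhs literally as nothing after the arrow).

  | acacaaa => acaa => a
  | bcbcccb => bcbbcb
  | aabac => acac
  | caccabcaac => cababcaac => ccabcaac => babcaac => bccaac => bbaac

ab->c; caa->; cc->b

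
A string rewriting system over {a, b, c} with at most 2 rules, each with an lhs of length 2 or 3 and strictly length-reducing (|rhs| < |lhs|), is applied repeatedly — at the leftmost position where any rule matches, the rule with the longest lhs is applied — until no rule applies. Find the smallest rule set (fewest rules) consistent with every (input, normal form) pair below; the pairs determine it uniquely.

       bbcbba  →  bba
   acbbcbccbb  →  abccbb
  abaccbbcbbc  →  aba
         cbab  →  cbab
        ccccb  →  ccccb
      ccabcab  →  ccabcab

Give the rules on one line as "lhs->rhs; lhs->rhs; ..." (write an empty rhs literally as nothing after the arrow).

  | bbcbba => bba
  | acbbcbccbb => abbcbccbb => abccbb
  | abaccbbcbbc => abacbbcbbc => ababbcbbc => ababbc => aba
  | cbab

ac->a; bbc->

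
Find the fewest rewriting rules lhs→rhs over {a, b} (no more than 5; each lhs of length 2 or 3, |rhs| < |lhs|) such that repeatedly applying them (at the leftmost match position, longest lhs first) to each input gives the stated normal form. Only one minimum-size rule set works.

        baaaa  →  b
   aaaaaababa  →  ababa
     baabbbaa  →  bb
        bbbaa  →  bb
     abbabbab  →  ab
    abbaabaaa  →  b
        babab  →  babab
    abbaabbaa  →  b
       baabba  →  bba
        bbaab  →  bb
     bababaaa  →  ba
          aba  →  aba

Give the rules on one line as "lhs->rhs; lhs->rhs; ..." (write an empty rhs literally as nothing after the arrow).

aa->b; aab->ab; abb->; baa->

  | baaaa => aa => b
  | aaaaaababa => baaaababa => aababa => ababa
  | baabbbaa => bbbaa => bb
  | bbbaa => bb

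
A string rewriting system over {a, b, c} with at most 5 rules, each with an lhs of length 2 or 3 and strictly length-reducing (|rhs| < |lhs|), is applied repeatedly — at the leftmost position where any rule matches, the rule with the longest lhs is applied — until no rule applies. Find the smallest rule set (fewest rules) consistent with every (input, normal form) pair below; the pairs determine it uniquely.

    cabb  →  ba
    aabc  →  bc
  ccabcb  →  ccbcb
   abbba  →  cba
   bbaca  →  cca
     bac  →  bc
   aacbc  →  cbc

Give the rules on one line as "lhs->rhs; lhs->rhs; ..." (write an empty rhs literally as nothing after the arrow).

ab->b; ac->c; bb->c; cbb->ba

  | cabb => cbb => ba
  | aabc => abc => bc
  | ccabcb => ccbcb
  | abbba => bbba => cba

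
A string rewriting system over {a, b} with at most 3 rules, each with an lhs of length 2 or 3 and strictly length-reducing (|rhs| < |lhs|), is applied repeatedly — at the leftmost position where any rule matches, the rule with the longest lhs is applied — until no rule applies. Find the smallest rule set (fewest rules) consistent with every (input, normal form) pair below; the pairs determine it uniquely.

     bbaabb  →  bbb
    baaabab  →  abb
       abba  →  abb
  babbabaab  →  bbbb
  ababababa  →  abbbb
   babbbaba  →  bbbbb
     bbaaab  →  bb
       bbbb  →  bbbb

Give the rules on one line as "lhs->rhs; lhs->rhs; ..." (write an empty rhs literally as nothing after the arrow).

ba->b; baa->

  | bbaabb => bbb
  | baaabab => abab => abb
  | abba => abb
  | babbabaab => bbbabaab => bbbbaab => bbbb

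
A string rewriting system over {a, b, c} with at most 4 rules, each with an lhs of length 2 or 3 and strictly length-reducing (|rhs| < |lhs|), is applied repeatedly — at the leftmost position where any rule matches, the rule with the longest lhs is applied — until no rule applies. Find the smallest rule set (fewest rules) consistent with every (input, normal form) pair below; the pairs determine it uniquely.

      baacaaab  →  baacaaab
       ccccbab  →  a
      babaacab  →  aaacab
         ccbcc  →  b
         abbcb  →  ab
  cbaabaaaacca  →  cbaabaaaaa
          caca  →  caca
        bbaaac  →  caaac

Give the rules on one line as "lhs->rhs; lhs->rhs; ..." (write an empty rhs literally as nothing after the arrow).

  | baacaaab
  | ccccbab => ccbab => bab => a
  | babaacab => aaacab
  | ccbcc => bcc => b

bab->a; bb->c; cc->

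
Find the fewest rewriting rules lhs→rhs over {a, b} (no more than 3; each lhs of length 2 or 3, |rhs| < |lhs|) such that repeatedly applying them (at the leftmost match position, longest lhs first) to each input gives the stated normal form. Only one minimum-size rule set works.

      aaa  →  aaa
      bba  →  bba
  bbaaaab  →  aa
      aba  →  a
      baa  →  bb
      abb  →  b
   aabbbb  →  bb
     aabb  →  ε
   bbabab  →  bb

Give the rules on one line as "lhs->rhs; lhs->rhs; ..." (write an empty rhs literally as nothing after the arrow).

  | aaa
  | bba
  | bbaaaab => bbbaab => aaab => aa
  | aba => a

ab->; baa->bb; bbb->a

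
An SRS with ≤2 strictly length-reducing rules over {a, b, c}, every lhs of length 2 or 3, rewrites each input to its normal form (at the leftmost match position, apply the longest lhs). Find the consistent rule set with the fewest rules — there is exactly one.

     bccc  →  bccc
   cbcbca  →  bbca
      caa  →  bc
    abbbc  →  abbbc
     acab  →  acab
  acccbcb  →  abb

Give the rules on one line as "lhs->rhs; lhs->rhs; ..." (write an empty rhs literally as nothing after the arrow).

caa->bc; cb->b

  | bccc
  | cbcbca => bcbca => bbca
  | caa => bc
  | abbbc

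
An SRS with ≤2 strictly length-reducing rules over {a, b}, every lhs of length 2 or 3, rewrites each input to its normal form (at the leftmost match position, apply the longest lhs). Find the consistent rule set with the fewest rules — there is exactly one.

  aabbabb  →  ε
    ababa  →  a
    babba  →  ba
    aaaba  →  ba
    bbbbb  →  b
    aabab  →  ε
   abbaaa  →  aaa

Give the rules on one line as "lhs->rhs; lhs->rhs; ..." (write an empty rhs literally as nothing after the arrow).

ab->b; bb->

  | aabbabb => abbabb => bbabb => abb => bb => ε
  | ababa => baba => bba => a
  | babba => bbba => ba
  | aaaba => aaba => aba => ba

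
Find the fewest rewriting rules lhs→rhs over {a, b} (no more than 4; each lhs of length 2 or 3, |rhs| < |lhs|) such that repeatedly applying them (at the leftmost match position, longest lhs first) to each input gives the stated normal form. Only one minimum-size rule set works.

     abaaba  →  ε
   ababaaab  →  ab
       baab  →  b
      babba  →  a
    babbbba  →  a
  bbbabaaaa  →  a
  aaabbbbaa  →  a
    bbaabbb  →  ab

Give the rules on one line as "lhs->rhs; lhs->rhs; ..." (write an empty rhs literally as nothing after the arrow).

aa->a; aba->; baa->; bb->a

  | abaaba => aba => ε
  | ababaaab => baaab => ab
  | baab => b
  | babba => baaa => a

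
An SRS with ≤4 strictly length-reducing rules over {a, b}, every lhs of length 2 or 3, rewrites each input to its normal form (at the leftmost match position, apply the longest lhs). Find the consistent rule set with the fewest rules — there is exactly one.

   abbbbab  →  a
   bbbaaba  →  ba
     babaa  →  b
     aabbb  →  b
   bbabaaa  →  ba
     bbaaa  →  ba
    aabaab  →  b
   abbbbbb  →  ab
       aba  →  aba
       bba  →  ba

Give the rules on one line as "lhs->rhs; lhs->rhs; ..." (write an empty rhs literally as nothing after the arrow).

aa->b; bab->; bb->b

  | abbbbab => abbbab => abbab => abab => a
  | bbbaaba => bbaaba => baaba => bbba => bba => ba
  | babaa => aa => b
  | aabbb => bbbb => bbb => bb => b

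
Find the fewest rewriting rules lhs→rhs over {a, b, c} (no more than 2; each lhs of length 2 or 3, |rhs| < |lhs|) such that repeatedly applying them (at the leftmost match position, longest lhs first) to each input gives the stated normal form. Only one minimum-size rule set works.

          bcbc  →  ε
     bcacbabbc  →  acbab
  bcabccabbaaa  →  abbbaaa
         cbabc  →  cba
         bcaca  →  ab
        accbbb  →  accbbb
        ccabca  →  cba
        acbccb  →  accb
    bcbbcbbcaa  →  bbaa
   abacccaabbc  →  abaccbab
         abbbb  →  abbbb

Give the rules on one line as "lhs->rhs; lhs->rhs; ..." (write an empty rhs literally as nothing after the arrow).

  | bcbc => bc => ε
  | bcacbabbc => acbabbc => acbab
  | bcabccabbaaa => abccabbaaa => acabbaaa => abbbaaa
  | cbabc => cba

bc->; ca->b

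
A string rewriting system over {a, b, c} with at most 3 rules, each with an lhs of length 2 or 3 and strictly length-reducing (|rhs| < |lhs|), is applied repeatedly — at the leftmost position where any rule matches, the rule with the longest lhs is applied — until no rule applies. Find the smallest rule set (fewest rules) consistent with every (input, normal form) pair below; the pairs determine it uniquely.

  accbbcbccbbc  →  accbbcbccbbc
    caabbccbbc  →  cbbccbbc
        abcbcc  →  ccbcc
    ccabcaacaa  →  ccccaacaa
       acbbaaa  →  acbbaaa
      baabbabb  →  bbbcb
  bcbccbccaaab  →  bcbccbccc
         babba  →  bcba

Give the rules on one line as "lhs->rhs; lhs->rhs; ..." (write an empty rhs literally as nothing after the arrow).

  | accbbcbccbbc
  | caabbccbbc => cbbccbbc
  | abcbcc => ccbcc
  | ccabcaacaa => ccccaacaa

aab->b; ab->c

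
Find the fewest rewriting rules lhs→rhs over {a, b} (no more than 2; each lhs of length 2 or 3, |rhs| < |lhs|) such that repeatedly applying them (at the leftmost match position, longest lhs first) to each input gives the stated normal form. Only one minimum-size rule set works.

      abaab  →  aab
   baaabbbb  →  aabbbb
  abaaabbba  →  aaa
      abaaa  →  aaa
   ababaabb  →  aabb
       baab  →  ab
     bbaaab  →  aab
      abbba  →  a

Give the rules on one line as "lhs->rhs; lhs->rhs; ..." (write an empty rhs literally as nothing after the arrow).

ba->; bba->ba

  | abaab => aab
  | baaabbbb => aabbbb
  | abaaabbba => aaabbba => aaabba => aaaba => aaa
  | abaaa => aaa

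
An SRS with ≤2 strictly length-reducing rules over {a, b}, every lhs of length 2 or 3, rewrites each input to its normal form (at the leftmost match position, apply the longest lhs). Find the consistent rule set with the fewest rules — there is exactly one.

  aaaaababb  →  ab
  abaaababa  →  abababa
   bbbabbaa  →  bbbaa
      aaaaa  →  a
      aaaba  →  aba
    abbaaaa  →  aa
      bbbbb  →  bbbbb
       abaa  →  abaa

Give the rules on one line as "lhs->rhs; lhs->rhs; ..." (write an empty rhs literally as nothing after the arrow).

aaa->a; abb->

  | aaaaababb => aaababb => ababb => ab
  | abaaababa => abababa
  | bbbabbaa => bbbaa
  | aaaaa => aaa => a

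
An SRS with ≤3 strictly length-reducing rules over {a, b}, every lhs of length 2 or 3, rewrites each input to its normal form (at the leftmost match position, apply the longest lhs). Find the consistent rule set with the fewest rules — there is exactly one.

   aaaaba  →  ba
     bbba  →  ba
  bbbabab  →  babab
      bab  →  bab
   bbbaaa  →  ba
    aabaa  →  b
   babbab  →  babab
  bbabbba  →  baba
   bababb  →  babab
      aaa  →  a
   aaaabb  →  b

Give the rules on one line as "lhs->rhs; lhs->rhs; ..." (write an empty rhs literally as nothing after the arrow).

  | aaaaba => aaba => ba
  | bbba => bba => ba
  | bbbabab => bbabab => babab
  | bab

aa->; bb->b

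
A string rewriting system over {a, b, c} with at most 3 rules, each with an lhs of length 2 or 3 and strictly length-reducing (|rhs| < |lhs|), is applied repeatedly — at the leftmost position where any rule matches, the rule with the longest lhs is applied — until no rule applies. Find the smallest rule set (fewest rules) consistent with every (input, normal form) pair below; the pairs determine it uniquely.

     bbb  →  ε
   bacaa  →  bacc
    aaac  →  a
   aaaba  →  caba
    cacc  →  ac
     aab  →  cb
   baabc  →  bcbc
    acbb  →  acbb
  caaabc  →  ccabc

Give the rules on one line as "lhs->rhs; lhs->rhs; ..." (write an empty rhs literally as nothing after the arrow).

  | bbb => ε
  | bacaa => bacc
  | aaac => cac => a
  | aaaba => caba

aa->c; bbb->; cac->a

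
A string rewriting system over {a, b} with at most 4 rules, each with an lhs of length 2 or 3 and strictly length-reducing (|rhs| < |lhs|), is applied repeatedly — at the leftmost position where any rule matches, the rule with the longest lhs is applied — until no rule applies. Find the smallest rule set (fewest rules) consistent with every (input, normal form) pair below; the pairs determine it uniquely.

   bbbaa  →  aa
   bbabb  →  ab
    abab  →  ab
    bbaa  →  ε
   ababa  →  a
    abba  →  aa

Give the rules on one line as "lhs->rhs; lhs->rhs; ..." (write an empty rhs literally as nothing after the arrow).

abb->a; ba->; bbb->ab

  | bbbaa => abaa => aa
  | bbabb => bbb => ab
  | abab => ab
  | bbaa => ba => ε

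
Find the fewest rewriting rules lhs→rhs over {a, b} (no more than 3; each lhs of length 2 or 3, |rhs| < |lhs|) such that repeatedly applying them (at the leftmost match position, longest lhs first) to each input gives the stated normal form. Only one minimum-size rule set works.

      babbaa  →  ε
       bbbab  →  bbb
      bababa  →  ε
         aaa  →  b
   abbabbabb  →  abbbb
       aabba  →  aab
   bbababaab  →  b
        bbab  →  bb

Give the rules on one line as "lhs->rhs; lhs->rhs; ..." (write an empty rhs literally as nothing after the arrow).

  | babbaa => bbaa => ba => ε
  | bbbab => bbb
  | bababa => baba => ba => ε
  | aaa => b

aaa->b; ba->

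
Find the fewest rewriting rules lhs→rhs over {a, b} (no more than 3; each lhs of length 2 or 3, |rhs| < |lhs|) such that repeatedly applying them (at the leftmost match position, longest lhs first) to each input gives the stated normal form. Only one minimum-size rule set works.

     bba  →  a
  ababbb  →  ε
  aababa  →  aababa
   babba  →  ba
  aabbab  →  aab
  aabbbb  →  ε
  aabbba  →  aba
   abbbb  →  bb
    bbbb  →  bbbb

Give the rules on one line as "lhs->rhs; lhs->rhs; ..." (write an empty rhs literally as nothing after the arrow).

abb->; bba->a

  | bba => a
  | ababbb => abb => ε
  | aababa
  | babba => ba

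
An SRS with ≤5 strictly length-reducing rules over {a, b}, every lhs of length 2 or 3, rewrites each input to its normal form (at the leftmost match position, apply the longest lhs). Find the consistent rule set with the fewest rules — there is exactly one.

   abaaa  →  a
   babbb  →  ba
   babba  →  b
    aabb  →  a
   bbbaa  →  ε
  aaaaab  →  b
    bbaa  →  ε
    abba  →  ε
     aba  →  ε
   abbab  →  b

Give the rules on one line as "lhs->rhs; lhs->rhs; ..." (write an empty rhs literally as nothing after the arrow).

  | abaaa => aaaa => a
  | babbb => babb => bab => ba
  | babba => baba => baa => b
  | aabb => bb => a

aa->; aaa->; ab->a; bb->a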